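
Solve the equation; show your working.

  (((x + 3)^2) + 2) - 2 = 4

Step 1. [(((x + 3)^2) + 2) - 2 = 4] the outer -2 inverts by adding 2 ⇒ sub: ((x + 3)^2) + 2 = 6.
Step 2. [((x + 3)^2) + 2 = 6] 2 comes off first (subtract 2) ⇒ sub: (x + 3)^2 = 4.
Step 3. [(x + 3)^2 = 4] √ both sides: 4 ≥ 0 gives two branches ⇒ sqrt: x + 3 = 2 or -2.
Step 4. [x + 3 = 2 or -2] subtract 3: x sits inside (… + 3). So sub: x = -1 or -5.

Answer: x ∈ {-5, -1}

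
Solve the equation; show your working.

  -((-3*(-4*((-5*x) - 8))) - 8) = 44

Step 1. [-((-3*(-4*((-5*x) - 8))) - 8) = 44] flip signs both sides, so neg: (-3*(-4*((-5*x) - 8))) - 8 = -44.
Step 2. [(-3*(-4*((-5*x) - 8))) - 8 = -44] -8 is outermost — add 8 both sides, so sub: -3*(-4*((-5*x) - 8)) = -36.
Step 3. [-3*(-4*((-5*x) - 8)) = -36] -3 out front; divide by -3. So div: -4*((-5*x) - 8) = 12.
Step 4. [-4*((-5*x) - 8) = 12] divide by the outer -4, so div: (-5*x) - 8 = -3.
Step 5. [(-5*x) - 8 = -3] -8 is outermost — add 8 both sides. So sub: -5*x = 5.
Step 6. [-5*x = 5] -5·(inner) — divide through by -5 ⇒ div: x = -1.

Answer: x ∈ {-1}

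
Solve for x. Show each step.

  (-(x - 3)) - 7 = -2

Step 1. [(-(x - 3)) - 7 = -2] peel the -7: add 7 from each side. So sub: -(x - 3) = 5.
Step 2. [-(x - 3) = 5] flip signs both sides. So neg: x - 3 = -5.
Step 3. [x - 3 = -5] -3 is outermost — add 3 both sides ⇒ sub: x = -2.

Answer: x ∈ {-2}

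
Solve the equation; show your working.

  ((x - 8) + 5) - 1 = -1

Step 1. [((x - 8) + 5) - 1 = -1] peel the -1: add 1 from each side ⇒ sub: (x - 8) + 5 = 0.
Step 2. [(x - 8) + 5 = 0] 5 comes off first (subtract 5). So sub: x - 8 = -5.
Step 3. [x - 8 = -5] 8 comes off first (add 8) ⇒ sub: x = 3.

Answer: x ∈ {3}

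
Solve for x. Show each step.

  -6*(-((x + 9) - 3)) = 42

Step 1. [-6*(-((x + 9) - 3)) = 42] leading coefficient -6: divide by -6 ⇒ div: -((x + 9) - 3) = -7.
Step 2. [-((x + 9) - 3) = -7] flip signs both sides. So neg: (x + 9) - 3 = 7.
Step 3. [(x + 9) - 3 = 7] the outer -3 inverts by adding 3, so sub: x + 9 = 10.
Step 4. [x + 9 = 10] the outer +9 inverts by subtracting 9 ⇒ sub: x = 1.

Answer: x ∈ {1}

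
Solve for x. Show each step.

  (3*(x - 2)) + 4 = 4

Step 1. [(3*(x - 2)) + 4 = 4] +4 is outermost — subtract 4 both sides, so sub: 3*(x - 2) = 0.
Step 2. [3*(x - 2) = 0] 3·(inner) — divide through by 3. So div: x - 2 = 0.
Step 3. [x - 2 = 0] 2 comes off first (add 2) ⇒ sub: x = 2.

Answer: x ∈ {2}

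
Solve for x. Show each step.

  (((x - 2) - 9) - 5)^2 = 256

Step 1. [(((x - 2) - 9) - 5)^2 = 256] 256 ≥ 0, LHS is (·)² — take ±√, so sqrt: ((x - 2) - 9) - 5 = 16 or -16.
Step 2. [((x - 2) - 9) - 5 = 16 or -16] add 5: x sits inside (… - 5). So sub: (x - 2) - 9 = 21 or -11.
Step 3. [(x - 2) - 9 = 21 or -11] add 9: x sits inside (… - 9). So sub: x - 2 = 30 or -2.
Step 4. [x - 2 = 30 or -2] peel the -2: add 2 from each side, so sub: x = 32 or 0.

Answer: x ∈ {0, 32}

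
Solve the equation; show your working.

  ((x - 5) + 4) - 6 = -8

Step 1. [((x - 5) + 4) - 6 = -8] peel the -6: add 6 from each side, so sub: (x - 5) + 4 = -2.
Step 2. [(x - 5) + 4 = -2] the outer +4 inverts by subtracting 4. So sub: x - 5 = -6.
Step 3. [x - 5 = -6] the outer -5 inverts by adding 5 ⇒ sub: x = -1.

Answer: x ∈ {-1}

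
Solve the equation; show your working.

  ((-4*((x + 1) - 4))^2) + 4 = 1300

Step 1. [((-4*((x + 1) - 4))^2) + 4 = 1300] the outer +4 inverts by subtracting 4 ⇒ sub: (-4*((x + 1) - 4))^2 = 1296.
Step 2. [(-4*((x + 1) - 4))^2 = 1296] 1296 ≥ 0, LHS is (·)² — take ±√. So sqrt: -4*((x + 1) - 4) = 36 or -36.
Step 3. [-4*((x + 1) - 4) = 36 or -36] -4 out front; divide by -4 ⇒ div: (x + 1) - 4 = -9 or 9.
Step 4. [(x + 1) - 4 = -9 or 9] -4 is outermost — add 4 both sides, so sub: x + 1 = -5 or 13.
Step 5. [x + 1 = -5 or 13] peel the +1: subtract 1 from each side, so sub: x = -6 or 12.

Answer: x ∈ {-6, 12}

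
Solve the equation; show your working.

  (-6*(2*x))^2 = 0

Step 1. [(-6*(2*x))^2 = 0] √ both sides: 0 ≥ 0 gives two branches. So sqrt: -6*(2*x) = 0.
Step 2. [-6*(2*x) = 0] -6 out front; divide by -6, so div: 2*x = 0.
Step 3. [2*x = 0] LHS = 2·(…); ÷2 both sides ⇒ div: x = 0.

Answer: x ∈ {0}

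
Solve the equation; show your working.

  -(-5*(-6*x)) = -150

Step 1. [-(-5*(-6*x)) = -150] flip signs both sides, so neg: -5*(-6*x) = 150.
Step 2. [-5*(-6*x) = 150] LHS = -5·(…); ÷-5 both sides ⇒ div: -6*x = -30.
Step 3. [-6*x = -30] leading coefficient -6: divide by -6, so div: x = 5.

Answer: x ∈ {5}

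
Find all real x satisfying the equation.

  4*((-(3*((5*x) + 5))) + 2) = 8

Step 1. [4*((-(3*((5*x) + 5))) + 2) = 8] 4·(inner) — divide through by 4. So div: (-(3*((5*x) + 5))) + 2 = 2.
Step 2. [(-(3*((5*x) + 5))) + 2 = 2] peel the +2: subtract 2 from each side. So sub: -(3*((5*x) + 5)) = 0.
Step 3. [-(3*((5*x) + 5)) = 0] flip signs both sides. So neg: 3*((5*x) + 5) = 0.
Step 4. [3*((5*x) + 5) = 0] 3·(inner) — divide through by 3, so div: (5*x) + 5 = 0.
Step 5. [(5*x) + 5 = 0] 5 divides every term; factor it out ⇒ factor: x + 1 = 0.
Step 6. [x + 1 = 0] peel the +1: subtract 1 from each side. So sub: x = -1.

Answer: x ∈ {-1}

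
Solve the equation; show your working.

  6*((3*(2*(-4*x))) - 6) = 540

Step 1. [6*((3*(2*(-4*x))) - 6) = 540] leading coefficient 6: divide by 6 ⇒ div: (3*(2*(-4*x))) - 6 = 90.
Step 2. [(3*(2*(-4*x))) - 6 = 90] 3 | LHS and 3 | 90: pull 3 out. So factor: (2*(-4*x)) - 2 = 30.
Step 3. [(2*(-4*x)) - 2 = 30] 2 comes off first (add 2) ⇒ sub: 2*(-4*x) = 32.
Step 4. [2*(-4*x) = 32] 2·(inner) — divide through by 2. So div: -4*x = 16.
Step 5. [-4*x = 16] leading coefficient -4: divide by -4, so div: x = -4.

Answer: x ∈ {-4}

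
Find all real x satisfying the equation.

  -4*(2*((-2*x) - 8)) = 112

Step 1. [-4*(2*((-2*x) - 8)) = 112] -4 out front; divide by -4 ⇒ div: 2*((-2*x) - 8) = -28.
Step 2. [2*((-2*x) - 8) = -28] 2·(inner) — divide through by 2 ⇒ div: (-2*x) - 8 = -14.
Step 3. [(-2*x) - 8 = -14] -2 divides every term; factor it out, so factor: x + 4 = 7.
Step 4. [x + 4 = 7] subtract 4: x sits inside (… + 4), so sub: x = 3.

Answer: x ∈ {3}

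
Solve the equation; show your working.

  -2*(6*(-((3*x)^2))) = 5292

Step 1. [-2*(6*(-((3*x)^2))) = 5292] divide by the outer -2 ⇒ div: 6*(-((3*x)^2)) = -2646.
Step 2. [6*(-((3*x)^2)) = -2646] leading coefficient 6: divide by 6. So div: -((3*x)^2) = -441.
Step 3. [-((3*x)^2) = -441] flip signs both sides, so neg: (3*x)^2 = 441.
Step 4. [(3*x)^2 = 441] LHS squared, RHS 441 ≥ 0: apply √ (±). So sqrt: 3*x = 21 or -21.
Step 5. [3*x = 21 or -21] LHS = 3·(…); ÷3 both sides ⇒ div: x = 7 or -7.

Answer: x ∈ {-7, 7}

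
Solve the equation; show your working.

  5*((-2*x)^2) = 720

Step 1. [5*((-2*x)^2) = 720] 5·(inner) — divide through by 5 ⇒ div: (-2*x)^2 = 144.
Step 2. [(-2*x)^2 = 144] 144 ≥ 0, LHS is (·)² — take ±√ ⇒ sqrt: -2*x = 12 or -12.
Step 3. [-2*x = 12 or -12] -2·(inner) — divide through by -2 ⇒ div: x = -6 or 6.

Answer: x ∈ {-6, 6}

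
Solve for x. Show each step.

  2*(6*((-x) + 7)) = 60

Step 1. [2*(6*((-x) + 7)) = 60] 2·(inner) — divide through by 2. So div: 6*((-x) + 7) = 30.
Step 2. [6*((-x) + 7) = 30] 6·(inner) — divide through by 6. So div: (-x) + 7 = 5.
Step 3. [(-x) + 7 = 5] +7 is outermost — subtract 7 both sides ⇒ sub: -x = -2.
Step 4. [-x = -2] flip signs both sides, so neg: x = 2.

Answer: x ∈ {2}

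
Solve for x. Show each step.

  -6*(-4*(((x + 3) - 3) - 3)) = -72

Step 1. [-6*(-4*(((x + 3) - 3) - 3)) = -72] -6 out front; divide by -6, so div: -4*(((x + 3) - 3) - 3) = 12.
Step 2. [-4*(((x + 3) - 3) - 3) = 12] leading coefficient -4: divide by -4, so div: ((x + 3) - 3) - 3 = -3.
Step 3. [((x + 3) - 3) - 3 = -3] the outer -3 inverts by adding 3 ⇒ sub: (x + 3) - 3 = 0.
Step 4. [(x + 3) - 3 = 0] 3 comes off first (add 3) ⇒ sub: x + 3 = 3.
Step 5. [x + 3 = 3] subtract 3: x sits inside (… + 3) ⇒ sub: x = 0.

Answer: x ∈ {0}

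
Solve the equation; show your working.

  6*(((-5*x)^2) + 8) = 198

Step 1. [6*(((-5*x)^2) + 8) = 198] LHS = 6·(…); ÷6 both sides. So div: ((-5*x)^2) + 8 = 33.
Step 2. [((-5*x)^2) + 8 = 33] peel the +8: subtract 8 from each side. So sub: (-5*x)^2 = 25.
Step 3. [(-5*x)^2 = 25] √ both sides: 25 ≥ 0 gives two branches ⇒ sqrt: -5*x = 5 or -5.
Step 4. [-5*x = 5 or -5] -5·(inner) — divide through by -5. So div: x = -1 or 1.

Answer: x ∈ {-1, 1}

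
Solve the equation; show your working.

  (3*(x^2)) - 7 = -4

Step 1. [(3*(x^2)) - 7 = -4] the outer -7 inverts by adding 7, so sub: 3*(x^2) = 3.
Step 2. [3*(x^2) = 3] divide by the outer 3. So div: x^2 = 1.
Step 3. [x^2 = 1] √ both sides: 1 ≥ 0 gives two branches. So sqrt: x = 1 or -1.

Answer: x ∈ {-1, 1}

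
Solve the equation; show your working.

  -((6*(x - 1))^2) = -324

Step 1. [-((6*(x - 1))^2) = -324] flip signs both sides. So neg: (6*(x - 1))^2 = 324.
Step 2. [(6*(x - 1))^2 = 324] LHS squared, RHS 324 ≥ 0: apply √ (±), so sqrt: 6*(x - 1) = 18 or -18.
Step 3. [6*(x - 1) = 18 or -18] 6·(inner) — divide through by 6 ⇒ div: x - 1 = 3 or -3.
Step 4. [x - 1 = 3 or -3] add 1: x sits inside (… - 1), so sub: x = 4 or -2.

Answer: x ∈ {-2, 4}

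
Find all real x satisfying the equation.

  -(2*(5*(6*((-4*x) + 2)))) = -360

Step 1. [-(2*(5*(6*((-4*x) + 2)))) = -360] flip signs both sides. So neg: 2*(5*(6*((-4*x) + 2))) = 360.
Step 2. [2*(5*(6*((-4*x) + 2))) = 360] leading coefficient 2: divide by 2 ⇒ div: 5*(6*((-4*x) + 2)) = 180.
Step 3. [5*(6*((-4*x) + 2)) = 180] divide by the outer 5 ⇒ div: 6*((-4*x) + 2) = 36.
Step 4. [6*((-4*x) + 2) = 36] 6·(inner) — divide through by 6, so div: (-4*x) + 2 = 6.
Step 5. [(-4*x) + 2 = 6] +2 is outermost — subtract 2 both sides, so sub: -4*x = 4.
Step 6. [-4*x = 4] divide by the outer -4. So div: x = -1.

Answer: x ∈ {-1}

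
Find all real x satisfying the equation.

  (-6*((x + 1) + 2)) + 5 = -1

Step 1. [(-6*((x + 1) + 2)) + 5 = -1] the outer +5 inverts by subtracting 5, so sub: -6*((x + 1) + 2) = -6.
Step 2. [-6*((x + 1) + 2) = -6] LHS = -6·(…); ÷-6 both sides. So div: (x + 1) + 2 = 1.
Step 3. [(x + 1) + 2 = 1] the outer +2 inverts by subtracting 2 ⇒ sub: x + 1 = -1.
Step 4. [x + 1 = -1] +1 is outermost — subtract 1 both sides. So sub: x = -2.

Answer: x ∈ {-2}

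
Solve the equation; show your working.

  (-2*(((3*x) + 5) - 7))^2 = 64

Step 1. [(-2*(((3*x) + 5) - 7))^2 = 64] 64 ≥ 0, LHS is (·)² — take ±√ ⇒ sqrt: -2*(((3*x) + 5) - 7) = 8 or -8.
Step 2. [-2*(((3*x) + 5) - 7) = 8 or -8] divide by the outer -2. So div: ((3*x) + 5) - 7 = -4 or 4.
Step 3. [((3*x) + 5) - 7 = -4 or 4] add 7: x sits inside (… - 7). So sub: (3*x) + 5 = 3 or 11.
Step 4. [(3*x) + 5 = 3 or 11] the outer +5 inverts by subtracting 5. So sub: 3*x = -2 or 6.
Step 5. [3*x = -2 or 6] divide by the outer 3, so div: x = -2/3 or 2.

Answer: x ∈ {-2/3, 2}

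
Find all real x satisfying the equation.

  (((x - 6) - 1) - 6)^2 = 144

Step 1. [(((x - 6) - 1) - 6)^2 = 144] LHS squared, RHS 144 ≥ 0: apply √ (±). So sqrt: ((x - 6) - 1) - 6 = 12 or -12.
Step 2. [((x - 6) - 1) - 6 = 12 or -12] 6 comes off first (add 6), so sub: (x - 6) - 1 = 18 or -6.
Step 3. [(x - 6) - 1 = 18 or -6] 1 comes off first (add 1). So sub: x - 6 = 19 or -5.
Step 4. [x - 6 = 19 or -5] -6 is outermost — add 6 both sides. So sub: x = 25 or 1.

Answer: x ∈ {1, 25}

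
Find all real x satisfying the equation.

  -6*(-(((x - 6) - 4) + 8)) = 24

Step 1. [-6*(-(((x - 6) - 4) + 8)) = 24] divide by the outer -6, so div: -(((x - 6) - 4) + 8) = -4.
Step 2. [-(((x - 6) - 4) + 8) = -4] leading − — multiply by −1, so neg: ((x - 6) - 4) + 8 = 4.
Step 3. [((x - 6) - 4) + 8 = 4] subtract 8: x sits inside (… + 8). So sub: (x - 6) - 4 = -4.
Step 4. [(x - 6) - 4 = -4] -4 is outermost — add 4 both sides, so sub: x - 6 = 0.
Step 5. [x - 6 = 0] peel the -6: add 6 from each side. So sub: x = 6.

Answer: x ∈ {6}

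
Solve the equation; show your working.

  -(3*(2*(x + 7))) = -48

Step 1. [-(3*(2*(x + 7))) = -48] LHS negated; negate both sides ⇒ neg: 3*(2*(x + 7)) = 48.
Step 2. [3*(2*(x + 7)) = 48] 3 out front; divide by 3, so div: 2*(x + 7) = 16.
Step 3. [2*(x + 7) = 16] LHS = 2·(…); ÷2 both sides ⇒ div: x + 7 = 8.
Step 4. [x + 7 = 8] +7 is outermost — subtract 7 both sides. So sub: x = 1.

Answer: x ∈ {1}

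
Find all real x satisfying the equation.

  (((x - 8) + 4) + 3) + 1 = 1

Step 1. [(((x - 8) + 4) + 3) + 1 = 1] peel the +1: subtract 1 from each side. So sub: ((x - 8) + 4) + 3 = 0.
Step 2. [((x - 8) + 4) + 3 = 0] subtract 3: x sits inside (… + 3) ⇒ sub: (x - 8) + 4 = -3.
Step 3. [(x - 8) + 4 = -3] peel the +4: subtract 4 from each side ⇒ sub: x - 8 = -7.
Step 4. [x - 8 = -7] peel the -8: add 8 from each side, so sub: x = 1.

Answer: x ∈ {1}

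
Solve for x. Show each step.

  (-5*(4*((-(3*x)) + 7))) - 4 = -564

Step 1. [(-5*(4*((-(3*x)) + 7))) - 4 = -564] 4 comes off first (add 4), so sub: -5*(4*((-(3*x)) + 7)) = -560.
Step 2. [-5*(4*((-(3*x)) + 7)) = -560] -5 out front; divide by -5, so div: 4*((-(3*x)) + 7) = 112.
Step 3. [4*((-(3*x)) + 7) = 112] 4 out front; divide by 4. So div: (-(3*x)) + 7 = 28.
Step 4. [(-(3*x)) + 7 = 28] the outer +7 inverts by subtracting 7. So sub: -(3*x) = 21.
Step 5. [-(3*x) = 21] leading − — multiply by −1. So neg: 3*x = -21.
Step 6. [3*x = -21] 3 out front; divide by 3 ⇒ div: x = -7.

Answer: x ∈ {-7}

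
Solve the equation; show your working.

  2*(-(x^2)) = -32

Step 1. [2*(-(x^2)) = -32] divide by the outer 2. So div: -(x^2) = -16.
Step 2. [-(x^2) = -16] flip signs both sides. So neg: x^2 = 16.
Step 3. [x^2 = 16] √ both sides: 16 ≥ 0 gives two branches. So sqrt: x = 4 or -4.

Answer: x ∈ {-4, 4}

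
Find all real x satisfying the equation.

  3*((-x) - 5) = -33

Step 1. [3*((-x) - 5) = -33] divide by the outer 3, so div: (-x) - 5 = -11.
Step 2. [(-x) - 5 = -11] -5 is outermost — add 5 both sides ⇒ sub: -x = -6.
Step 3. [-x = -6] LHS negated; negate both sides. So neg: x = 6.

Answer: x ∈ {6}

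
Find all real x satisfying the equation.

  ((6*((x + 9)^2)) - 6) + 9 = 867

Step 1. [((6*((x + 9)^2)) - 6) + 9 = 867] 9 comes off first (subtract 9), so sub: (6*((x + 9)^2)) - 6 = 858.
Step 2. [(6*((x + 9)^2)) - 6 = 858] common factor 6 (LHS and 858) — divide through ⇒ factor: ((x + 9)^2) - 1 = 143.
Step 3. [((x + 9)^2) - 1 = 143] the outer -1 inverts by adding 1 ⇒ sub: (x + 9)^2 = 144.
Step 4. [(x + 9)^2 = 144] √ both sides: 144 ≥ 0 gives two branches, so sqrt: x + 9 = 12 or -12.
Step 5. [x + 9 = 12 or -12] the outer +9 inverts by subtracting 9. So sub: x = 3 or -21.

Answer: x ∈ {-21, 3}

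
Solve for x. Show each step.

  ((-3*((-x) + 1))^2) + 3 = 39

Step 1. [((-3*((-x) + 1))^2) + 3 = 39] the outer +3 inverts by subtracting 3, so sub: (-3*((-x) + 1))^2 = 36.
Step 2. [(-3*((-x) + 1))^2 = 36] LHS squared, RHS 36 ≥ 0: apply √ (±). So sqrt: -3*((-x) + 1) = 6 or -6.
Step 3. [-3*((-x) + 1) = 6 or -6] divide by the outer -3. So div: (-x) + 1 = -2 or 2.
Step 4. [(-x) + 1 = -2 or 2] the outer +1 inverts by subtracting 1. So sub: -x = -3 or 1.
Step 5. [-x = -3 or 1] leading − — multiply by −1, so neg: x = 3 or -1.

Answer: x ∈ {-1, 3}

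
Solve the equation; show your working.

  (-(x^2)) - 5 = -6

Step 1. [(-(x^2)) - 5 = -6] add 5: x sits inside (… - 5). So sub: -(x^2) = -1.
Step 2. [-(x^2) = -1] leading − — multiply by −1. So neg: x^2 = 1.
Step 3. [x^2 = 1] √ both sides: 1 ≥ 0 gives two branches, so sqrt: x = 1 or -1.

Answer: x ∈ {-1, 1}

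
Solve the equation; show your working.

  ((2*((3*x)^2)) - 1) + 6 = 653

Step 1. [((2*((3*x)^2)) - 1) + 6 = 653] peel the +6: subtract 6 from each side, so sub: (2*((3*x)^2)) - 1 = 647.
Step 2. [(2*((3*x)^2)) - 1 = 647] 1 comes off first (add 1). So sub: 2*((3*x)^2) = 648.
Step 3. [2*((3*x)^2) = 648] divide by the outer 2, so div: (3*x)^2 = 324.
Step 4. [(3*x)^2 = 324] 324 ≥ 0, LHS is (·)² — take ±√, so sqrt: 3*x = 18 or -18.
Step 5. [3*x = 18 or -18] divide by the outer 3. So div: x = 6 or -6.

Answer: x ∈ {-6, 6}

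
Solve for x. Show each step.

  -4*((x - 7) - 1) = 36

Step 1. [-4*((x - 7) - 1) = 36] -4·(inner) — divide through by -4. So div: (x - 7) - 1 = -9.
Step 2. [(x - 7) - 1 = -9] the outer -1 inverts by adding 1. So sub: x - 7 = -8.
Step 3. [x - 7 = -8] the outer -7 inverts by adding 7. So sub: x = -1.

Answer: x ∈ {-1}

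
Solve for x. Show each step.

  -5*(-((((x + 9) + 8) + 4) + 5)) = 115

Step 1. [-5*(-((((x + 9) + 8) + 4) + 5)) = 115] LHS = -5·(…); ÷-5 both sides ⇒ div: -((((x + 9) + 8) + 4) + 5) = -23.
Step 2. [-((((x + 9) + 8) + 4) + 5) = -23] LHS negated; negate both sides ⇒ neg: (((x + 9) + 8) + 4) + 5 = 23.
Step 3. [(((x + 9) + 8) + 4) + 5 = 23] peel the +5: subtract 5 from each side. So sub: ((x + 9) + 8) + 4 = 18.
Step 4. [((x + 9) + 8) + 4 = 18] 4 comes off first (subtract 4). So sub: (x + 9) + 8 = 14.
Step 5. [(x + 9) + 8 = 14] subtract 8: x sits inside (… + 8) ⇒ sub: x + 9 = 6.
Step 6. [x + 9 = 6] the outer +9 inverts by subtracting 9, so sub: x = -3.

Answer: x ∈ {-3}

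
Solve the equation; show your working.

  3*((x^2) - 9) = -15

Step 1. [3*((x^2) - 9) = -15] LHS = 3·(…); ÷3 both sides ⇒ div: (x^2) - 9 = -5.
Step 2. [(x^2) - 9 = -5] -9 is outermost — add 9 both sides, so sub: x^2 = 4.
Step 3. [x^2 = 4] √ both sides: 4 ≥ 0 gives two branches. So sqrt: x = 2 or -2.

Answer: x ∈ {-2, 2}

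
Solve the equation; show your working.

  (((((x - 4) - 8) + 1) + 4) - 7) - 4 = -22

Step 1. [(((((x - 4) - 8) + 1) + 4) - 7) - 4 = -22] -4 is outermost — add 4 both sides, so sub: ((((x - 4) - 8) + 1) + 4) - 7 = -18.
Step 2. [((((x - 4) - 8) + 1) + 4) - 7 = -18] add 7: x sits inside (… - 7) ⇒ sub: (((x - 4) - 8) + 1) + 4 = -11.
Step 3. [(((x - 4) - 8) + 1) + 4 = -11] subtract 4: x sits inside (… + 4), so sub: ((x - 4) - 8) + 1 = -15.
Step 4. [((x - 4) - 8) + 1 = -15] the outer +1 inverts by subtracting 1. So sub: (x - 4) - 8 = -16.
Step 5. [(x - 4) - 8 = -16] -8 is outermost — add 8 both sides. So sub: x - 4 = -8.
Step 6. [x - 4 = -8] add 4: x sits inside (… - 4), so sub: x = -4.

Answer: x ∈ {-4}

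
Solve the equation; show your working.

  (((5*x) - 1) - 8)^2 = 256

Step 1. [(((5*x) - 1) - 8)^2 = 256] √ both sides: 256 ≥ 0 gives two branches. So sqrt: ((5*x) - 1) - 8 = 16 or -16.
Step 2. [((5*x) - 1) - 8 = 16 or -16] -8 is outermost — add 8 both sides ⇒ sub: (5*x) - 1 = 24 or -8.
Step 3. [(5*x) - 1 = 24 or -8] add 1: x sits inside (… - 1) ⇒ sub: 5*x = 25 or -7.
Step 4. [5*x = 25 or -7] LHS = 5·(…); ÷5 both sides, so div: x = 5 or -7/5.

Answer: x ∈ {-7/5, 5}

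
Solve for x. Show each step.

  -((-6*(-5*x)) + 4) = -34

Step 1. [-((-6*(-5*x)) + 4) = -34] leading − — multiply by −1, so neg: (-6*(-5*x)) + 4 = 34.
Step 2. [(-6*(-5*x)) + 4 = 34] the outer +4 inverts by subtracting 4, so sub: -6*(-5*x) = 30.
Step 3. [-6*(-5*x) = 30] -6 out front; divide by -6, so div: -5*x = -5.
Step 4. [-5*x = -5] -5·(inner) — divide through by -5, so div: x = 1.

Answer: x ∈ {1}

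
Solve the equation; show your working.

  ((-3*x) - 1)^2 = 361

Step 1. [((-3*x) - 1)^2 = 361] √ both sides: 361 ≥ 0 gives two branches, so sqrt: (-3*x) - 1 = 19 or -19.
Step 2. [(-3*x) - 1 = 19 or -19] 1 comes off first (add 1) ⇒ sub: -3*x = 20 or -18.
Step 3. [-3*x = 20 or -18] divide by the outer -3, so div: x = -20/3 or 6.

Answer: x ∈ {-20/3, 6}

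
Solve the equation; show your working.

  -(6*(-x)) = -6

Step 1. [-(6*(-x)) = -6] flip signs both sides ⇒ neg: 6*(-x) = 6.
Step 2. [6*(-x) = 6] 6 out front; divide by 6. So div: -x = 1.
Step 3. [-x = 1] flip signs both sides. So neg: x = -1.

Answer: x ∈ {-1}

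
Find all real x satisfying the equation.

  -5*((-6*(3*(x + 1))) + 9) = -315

Step 1. [-5*((-6*(3*(x + 1))) + 9) = -315] -5 out front; divide by -5, so div: (-6*(3*(x + 1))) + 9 = 63.
Step 2. [(-6*(3*(x + 1))) + 9 = 63] the outer +9 inverts by subtracting 9 ⇒ sub: -6*(3*(x + 1)) = 54.
Step 3. [-6*(3*(x + 1)) = 54] divide by the outer -6 ⇒ div: 3*(x + 1) = -9.
Step 4. [3*(x + 1) = -9] leading coefficient 3: divide by 3 ⇒ div: x + 1 = -3.
Step 5. [x + 1 = -3] peel the +1: subtract 1 from each side ⇒ sub: x = -4.

Answer: x ∈ {-4}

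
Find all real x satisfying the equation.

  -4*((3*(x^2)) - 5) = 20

Step 1. [-4*((3*(x^2)) - 5) = 20] LHS = -4·(…); ÷-4 both sides, so div: (3*(x^2)) - 5 = -5.
Step 2. [(3*(x^2)) - 5 = -5] add 5: x sits inside (… - 5) ⇒ sub: 3*(x^2) = 0.
Step 3. [3*(x^2) = 0] leading coefficient 3: divide by 3 ⇒ div: x^2 = 0.
Step 4. [x^2 = 0] LHS squared, RHS 0 ≥ 0: apply √ (±), so sqrt: x = 0.

Answer: x ∈ {0}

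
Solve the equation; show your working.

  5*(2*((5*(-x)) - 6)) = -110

Step 1. [5*(2*((5*(-x)) - 6)) = -110] LHS = 5·(…); ÷5 both sides. So div: 2*((5*(-x)) - 6) = -22.
Step 2. [2*((5*(-x)) - 6) = -22] leading coefficient 2: divide by 2. So div: (5*(-x)) - 6 = -11.
Step 3. [(5*(-x)) - 6 = -11] the outer -6 inverts by adding 6 ⇒ sub: 5*(-x) = -5.
Step 4. [5*(-x) = -5] LHS = 5·(…); ÷5 both sides, so div: -x = -1.
Step 5. [-x = -1] flip signs both sides, so neg: x = 1.

Answer: x ∈ {1}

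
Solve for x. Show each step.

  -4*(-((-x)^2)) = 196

Step 1. [-4*(-((-x)^2)) = 196] -4·(inner) — divide through by -4 ⇒ div: -((-x)^2) = -49.
Step 2. [-((-x)^2) = -49] LHS negated; negate both sides. So neg: (-x)^2 = 49.
Step 3. [(-x)^2 = 49] √ both sides: 49 ≥ 0 gives two branches. So sqrt: -x = 7 or -7.
Step 4. [-x = 7 or -7] LHS negated; negate both sides, so neg: x = -7 or 7.

Answer: x ∈ {-7, 7}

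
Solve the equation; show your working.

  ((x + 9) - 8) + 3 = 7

Step 1. [((x + 9) - 8) + 3 = 7] peel the +3: subtract 3 from each side, so sub: (x + 9) - 8 = 4.
Step 2. [(x + 9) - 8 = 4] the outer -8 inverts by adding 8, so sub: x + 9 = 12.
Step 3. [x + 9 = 12] the outer +9 inverts by subtracting 9, so sub: x = 3.

Answer: x ∈ {3}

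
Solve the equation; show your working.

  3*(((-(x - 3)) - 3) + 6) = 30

Step 1. [3*(((-(x - 3)) - 3) + 6) = 30] LHS = 3·(…); ÷3 both sides, so div: ((-(x - 3)) - 3) + 6 = 10.
Step 2. [((-(x - 3)) - 3) + 6 = 10] subtract 6: x sits inside (… + 6). So sub: (-(x - 3)) - 3 = 4.
Step 3. [(-(x - 3)) - 3 = 4] 3 comes off first (add 3), so sub: -(x - 3) = 7.
Step 4. [-(x - 3) = 7] LHS negated; negate both sides, so neg: x - 3 = -7.
Step 5. [x - 3 = -7] add 3: x sits inside (… - 3) ⇒ sub: x = -4.

Answer: x ∈ {-4}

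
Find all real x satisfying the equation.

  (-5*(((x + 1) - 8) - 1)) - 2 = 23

Step 1. [(-5*(((x + 1) - 8) - 1)) - 2 = 23] the outer -2 inverts by adding 2, so sub: -5*(((x + 1) - 8) - 1) = 25.
Step 2. [-5*(((x + 1) - 8) - 1) = 25] -5 out front; divide by -5, so div: ((x + 1) - 8) - 1 = -5.
Step 3. [((x + 1) - 8) - 1 = -5] add 1: x sits inside (… - 1), so sub: (x + 1) - 8 = -4.
Step 4. [(x + 1) - 8 = -4] add 8: x sits inside (… - 8) ⇒ sub: x + 1 = 4.
Step 5. [x + 1 = 4] subtract 1: x sits inside (… + 1) ⇒ sub: x = 3.

Answer: x ∈ {3}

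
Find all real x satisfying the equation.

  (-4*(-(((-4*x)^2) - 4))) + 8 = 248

Step 1. [(-4*(-(((-4*x)^2) - 4))) + 8 = 248] -4 divides every term; factor it out. So factor: (-(((-4*x)^2) - 4)) - 2 = -62.
Step 2. [(-(((-4*x)^2) - 4)) - 2 = -62] add 2: x sits inside (… - 2), so sub: -(((-4*x)^2) - 4) = -60.
Step 3. [-(((-4*x)^2) - 4) = -60] LHS negated; negate both sides. So neg: ((-4*x)^2) - 4 = 60.
Step 4. [((-4*x)^2) - 4 = 60] peel the -4: add 4 from each side. So sub: (-4*x)^2 = 64.
Step 5. [(-4*x)^2 = 64] LHS squared, RHS 64 ≥ 0: apply √ (±) ⇒ sqrt: -4*x = 8 or -8.
Step 6. [-4*x = 8 or -8] -4·(inner) — divide through by -4. So div: x = -2 or 2.

Answer: x ∈ {-2, 2}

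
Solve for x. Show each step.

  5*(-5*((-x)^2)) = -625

Step 1. [5*(-5*((-x)^2)) = -625] leading coefficient 5: divide by 5 ⇒ div: -5*((-x)^2) = -125.
Step 2. [-5*((-x)^2) = -125] divide by the outer -5. So div: (-x)^2 = 25.
Step 3. [(-x)^2 = 25] 25 ≥ 0, LHS is (·)² — take ±√ ⇒ sqrt: -x = 5 or -5.
Step 4. [-x = 5 or -5] leading − — multiply by −1 ⇒ neg: x = -5 or 5.

Answer: x ∈ {-5, 5}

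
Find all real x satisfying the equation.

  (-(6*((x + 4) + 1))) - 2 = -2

Step 1. [(-(6*((x + 4) + 1))) - 2 = -2] peel the -2: add 2 from each side ⇒ sub: -(6*((x + 4) + 1)) = 0.
Step 2. [-(6*((x + 4) + 1)) = 0] LHS negated; negate both sides. So neg: 6*((x + 4) + 1) = 0.
Step 3. [6*((x + 4) + 1) = 0] LHS = 6·(…); ÷6 both sides, so div: (x + 4) + 1 = 0.
Step 4. [(x + 4) + 1 = 0] +1 is outermost — subtract 1 both sides, so sub: x + 4 = -1.
Step 5. [x + 4 = -1] subtract 4: x sits inside (… + 4). So sub: x = -5.

Answer: x ∈ {-5}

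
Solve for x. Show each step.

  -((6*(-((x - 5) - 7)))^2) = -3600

Step 1. [-((6*(-((x - 5) - 7)))^2) = -3600] flip signs both sides, so neg: (6*(-((x - 5) - 7)))^2 = 3600.
Step 2. [(6*(-((x - 5) - 7)))^2 = 3600] LHS squared, RHS 3600 ≥ 0: apply √ (±) ⇒ sqrt: 6*(-((x - 5) - 7)) = 60 or -60.
Step 3. [6*(-((x - 5) - 7)) = 60 or -60] divide by the outer 6. So div: -((x - 5) - 7) = 10 or -10.
Step 4. [-((x - 5) - 7) = 10 or -10] LHS negated; negate both sides ⇒ neg: (x - 5) - 7 = -10 or 10.
Step 5. [(x - 5) - 7 = -10 or 10] -7 is outermost — add 7 both sides. So sub: x - 5 = -3 or 17.
Step 6. [x - 5 = -3 or 17] add 5: x sits inside (… - 5) ⇒ sub: x = 2 or 22.

Answer: x ∈ {2, 22}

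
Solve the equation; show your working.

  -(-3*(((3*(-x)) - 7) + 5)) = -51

Step 1. [-(-3*(((3*(-x)) - 7) + 5)) = -51] leading − — multiply by −1, so neg: -3*(((3*(-x)) - 7) + 5) = 51.
Step 2. [-3*(((3*(-x)) - 7) + 5) = 51] divide by the outer -3, so div: ((3*(-x)) - 7) + 5 = -17.
Step 3. [((3*(-x)) - 7) + 5 = -17] subtract 5: x sits inside (… + 5), so sub: (3*(-x)) - 7 = -22.
Step 4. [(3*(-x)) - 7 = -22] 7 comes off first (add 7). So sub: 3*(-x) = -15.
Step 5. [3*(-x) = -15] leading coefficient 3: divide by 3. So div: -x = -5.
Step 6. [-x = -5] LHS negated; negate both sides ⇒ neg: x = 5.

Answer: x ∈ {5}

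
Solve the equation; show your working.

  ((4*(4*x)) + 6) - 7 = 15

Step 1. [((4*(4*x)) + 6) - 7 = 15] add 7: x sits inside (… - 7) ⇒ sub: (4*(4*x)) + 6 = 22.
Step 2. [(4*(4*x)) + 6 = 22] the outer +6 inverts by subtracting 6. So sub: 4*(4*x) = 16.
Step 3. [4*(4*x) = 16] leading coefficient 4: divide by 4. So div: 4*x = 4.
Step 4. [4*x = 4] divide by the outer 4. So div: x = 1.

Answer: x ∈ {1}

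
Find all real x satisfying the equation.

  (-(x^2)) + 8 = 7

Step 1. [(-(x^2)) + 8 = 7] the outer +8 inverts by subtracting 8, so sub: -(x^2) = -1.
Step 2. [-(x^2) = -1] leading − — multiply by −1 ⇒ neg: x^2 = 1.
Step 3. [x^2 = 1] √ both sides: 1 ≥ 0 gives two branches ⇒ sqrt: x = 1 or -1.

Answer: x ∈ {-1, 1}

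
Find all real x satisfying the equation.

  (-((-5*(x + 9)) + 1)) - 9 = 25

Step 1. [(-((-5*(x + 9)) + 1)) - 9 = 25] 9 comes off first (add 9). So sub: -((-5*(x + 9)) + 1) = 34.
Step 2. [-((-5*(x + 9)) + 1) = 34] leading − — multiply by −1. So neg: (-5*(x + 9)) + 1 = -34.
Step 3. [(-5*(x + 9)) + 1 = -34] subtract 1: x sits inside (… + 1) ⇒ sub: -5*(x + 9) = -35.
Step 4. [-5*(x + 9) = -35] -5·(inner) — divide through by -5 ⇒ div: x + 9 = 7.
Step 5. [x + 9 = 7] +9 is outermost — subtract 9 both sides. So sub: x = -2.

Answer: x ∈ {-2}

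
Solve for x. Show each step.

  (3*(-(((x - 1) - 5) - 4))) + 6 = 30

Step 1. [(3*(-(((x - 1) - 5) - 4))) + 6 = 30] subtract 6: x sits inside (… + 6), so sub: 3*(-(((x - 1) - 5) - 4)) = 24.
Step 2. [3*(-(((x - 1) - 5) - 4)) = 24] LHS = 3·(…); ÷3 both sides ⇒ div: -(((x - 1) - 5) - 4) = 8.
Step 3. [-(((x - 1) - 5) - 4) = 8] leading − — multiply by −1, so neg: ((x - 1) - 5) - 4 = -8.
Step 4. [((x - 1) - 5) - 4 = -8] add 4: x sits inside (… - 4). So sub: (x - 1) - 5 = -4.
Step 5. [(x - 1) - 5 = -4] -5 is outermost — add 5 both sides, so sub: x - 1 = 1.
Step 6. [x - 1 = 1] 1 comes off first (add 1) ⇒ sub: x = 2.

Answer: x ∈ {2}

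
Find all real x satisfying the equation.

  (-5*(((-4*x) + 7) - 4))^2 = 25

Step 1. [(-5*(((-4*x) + 7) - 4))^2 = 25] LHS squared, RHS 25 ≥ 0: apply √ (±), so sqrt: -5*(((-4*x) + 7) - 4) = 5 or -5.
Step 2. [-5*(((-4*x) + 7) - 4) = 5 or -5] -5 out front; divide by -5. So div: ((-4*x) + 7) - 4 = -1 or 1.
Step 3. [((-4*x) + 7) - 4 = -1 or 1] peel the -4: add 4 from each side. So sub: (-4*x) + 7 = 3 or 5.
Step 4. [(-4*x) + 7 = 3 or 5] 7 comes off first (subtract 7), so sub: -4*x = -4 or -2.
Step 5. [-4*x = -4 or -2] -4 out front; divide by -4. So div: x = 1 or 1/2.

Answer: x ∈ {1/2, 1}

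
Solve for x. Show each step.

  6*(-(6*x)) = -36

Step 1. [6*(-(6*x)) = -36] 6 out front; divide by 6, so div: -(6*x) = -6.
Step 2. [-(6*x) = -6] flip signs both sides, so neg: 6*x = 6.
Step 3. [6*x = 6] leading coefficient 6: divide by 6, so div: x = 1.

Answer: x ∈ {1}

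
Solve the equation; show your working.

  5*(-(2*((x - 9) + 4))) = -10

Step 1. [5*(-(2*((x - 9) + 4))) = -10] LHS = 5·(…); ÷5 both sides ⇒ div: -(2*((x - 9) + 4)) = -2.
Step 2. [-(2*((x - 9) + 4)) = -2] leading − — multiply by −1, so neg: 2*((x - 9) + 4) = 2.
Step 3. [2*((x - 9) + 4) = 2] LHS = 2·(…); ÷2 both sides, so div: (x - 9) + 4 = 1.
Step 4. [(x - 9) + 4 = 1] peel the +4: subtract 4 from each side. So sub: x - 9 = -3.
Step 5. [x - 9 = -3] -9 is outermost — add 9 both sides. So sub: x = 6.

Answer: x ∈ {6}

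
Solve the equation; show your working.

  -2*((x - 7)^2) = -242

Step 1. [-2*((x - 7)^2) = -242] -2 out front; divide by -2. So div: (x - 7)^2 = 121.
Step 2. [(x - 7)^2 = 121] 121 ≥ 0, LHS is (·)² — take ±√ ⇒ sqrt: x - 7 = 11 or -11.
Step 3. [x - 7 = 11 or -11] the outer -7 inverts by adding 7. So sub: x = 18 or -4.

Answer: x ∈ {-4, 18}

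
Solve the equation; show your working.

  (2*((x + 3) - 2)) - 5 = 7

Step 1. [(2*((x + 3) - 2)) - 5 = 7] -5 is outermost — add 5 both sides, so sub: 2*((x + 3) - 2) = 12.
Step 2. [2*((x + 3) - 2) = 12] 2·(inner) — divide through by 2, so div: (x + 3) - 2 = 6.
Step 3. [(x + 3) - 2 = 6] add 2: x sits inside (… - 2) ⇒ sub: x + 3 = 8.
Step 4. [x + 3 = 8] 3 comes off first (subtract 3), so sub: x = 5.

Answer: x ∈ {5}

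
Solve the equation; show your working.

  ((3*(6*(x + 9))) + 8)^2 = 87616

Step 1. [((3*(6*(x + 9))) + 8)^2 = 87616] LHS squared, RHS 87616 ≥ 0: apply √ (±). So sqrt: (3*(6*(x + 9))) + 8 = 296 or -296.
Step 2. [(3*(6*(x + 9))) + 8 = 296 or -296] +8 is outermost — subtract 8 both sides, so sub: 3*(6*(x + 9)) = 288 or -304.
Step 3. [3*(6*(x + 9)) = 288 or -304] leading coefficient 3: divide by 3 ⇒ div: 6*(x + 9) = 96 or -304/3.
Step 4. [6*(x + 9) = 96 or -304/3] 6 out front; divide by 6. So div: x + 9 = 16 or -152/9.
Step 5. [x + 9 = 16 or -152/9] the outer +9 inverts by subtracting 9 ⇒ sub: x = 7 or -233/9.

Answer: x ∈ {-233/9, 7}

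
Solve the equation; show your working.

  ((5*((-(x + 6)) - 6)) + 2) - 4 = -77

Step 1. [((5*((-(x + 6)) - 6)) + 2) - 4 = -77] 4 comes off first (add 4) ⇒ sub: (5*((-(x + 6)) - 6)) + 2 = -73.
Step 2. [(5*((-(x + 6)) - 6)) + 2 = -73] the outer +2 inverts by subtracting 2, so sub: 5*((-(x + 6)) - 6) = -75.
Step 3. [5*((-(x + 6)) - 6) = -75] leading coefficient 5: divide by 5, so div: (-(x + 6)) - 6 = -15.
Step 4. [(-(x + 6)) - 6 = -15] peel the -6: add 6 from each side. So sub: -(x + 6) = -9.
Step 5. [-(x + 6) = -9] leading − — multiply by −1, so neg: x + 6 = 9.
Step 6. [x + 6 = 9] the outer +6 inverts by subtracting 6, so sub: x = 3.

Answer: x ∈ {3}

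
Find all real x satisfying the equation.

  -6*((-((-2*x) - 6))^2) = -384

Step 1. [-6*((-((-2*x) - 6))^2) = -384] divide by the outer -6. So div: (-((-2*x) - 6))^2 = 64.
Step 2. [(-((-2*x) - 6))^2 = 64] 64 ≥ 0, LHS is (·)² — take ±√. So sqrt: -((-2*x) - 6) = 8 or -8.
Step 3. [-((-2*x) - 6) = 8 or -8] LHS negated; negate both sides ⇒ neg: (-2*x) - 6 = -8 or 8.
Step 4. [(-2*x) - 6 = -8 or 8] peel the -6: add 6 from each side. So sub: -2*x = -2 or 14.
Step 5. [-2*x = -2 or 14] divide by the outer -2 ⇒ div: x = 1 or -7.

Answer: x ∈ {-7, 1}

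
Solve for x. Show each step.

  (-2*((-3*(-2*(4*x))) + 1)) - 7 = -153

Step 1. [(-2*((-3*(-2*(4*x))) + 1)) - 7 = -153] 7 comes off first (add 7). So sub: -2*((-3*(-2*(4*x))) + 1) = -146.
Step 2. [-2*((-3*(-2*(4*x))) + 1) = -146] -2·(inner) — divide through by -2 ⇒ div: (-3*(-2*(4*x))) + 1 = 73.
Step 3. [(-3*(-2*(4*x))) + 1 = 73] peel the +1: subtract 1 from each side. So sub: -3*(-2*(4*x)) = 72.
Step 4. [-3*(-2*(4*x)) = 72] -3 out front; divide by -3, so div: -2*(4*x) = -24.
Step 5. [-2*(4*x) = -24] leading coefficient -2: divide by -2. So div: 4*x = 12.
Step 6. [4*x = 12] 4 out front; divide by 4, so div: x = 3.

Answer: x ∈ {3}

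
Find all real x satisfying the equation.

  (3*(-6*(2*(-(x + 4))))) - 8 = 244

Step 1. [(3*(-6*(2*(-(x + 4))))) - 8 = 244] -8 is outermost — add 8 both sides. So sub: 3*(-6*(2*(-(x + 4)))) = 252.
Step 2. [3*(-6*(2*(-(x + 4)))) = 252] 3 out front; divide by 3. So div: -6*(2*(-(x + 4))) = 84.
Step 3. [-6*(2*(-(x + 4))) = 84] LHS = -6·(…); ÷-6 both sides, so div: 2*(-(x + 4)) = -14.
Step 4. [2*(-(x + 4)) = -14] 2·(inner) — divide through by 2 ⇒ div: -(x + 4) = -7.
Step 5. [-(x + 4) = -7] leading − — multiply by −1 ⇒ neg: x + 4 = 7.
Step 6. [x + 4 = 7] subtract 4: x sits inside (… + 4) ⇒ sub: x = 3.

Answer: x ∈ {3}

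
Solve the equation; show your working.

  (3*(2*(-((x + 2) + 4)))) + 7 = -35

Step 1. [(3*(2*(-((x + 2) + 4)))) + 7 = -35] 7 comes off first (subtract 7) ⇒ sub: 3*(2*(-((x + 2) + 4))) = -42.
Step 2. [3*(2*(-((x + 2) + 4))) = -42] divide by the outer 3, so div: 2*(-((x + 2) + 4)) = -14.
Step 3. [2*(-((x + 2) + 4)) = -14] leading coefficient 2: divide by 2. So div: -((x + 2) + 4) = -7.
Step 4. [-((x + 2) + 4) = -7] flip signs both sides ⇒ neg: (x + 2) + 4 = 7.
Step 5. [(x + 2) + 4 = 7] +4 is outermost — subtract 4 both sides ⇒ sub: x + 2 = 3.
Step 6. [x + 2 = 3] the outer +2 inverts by subtracting 2, so sub: x = 1.

Answer: x ∈ {1}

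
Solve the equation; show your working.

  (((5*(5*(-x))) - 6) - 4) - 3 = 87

Step 1. [(((5*(5*(-x))) - 6) - 4) - 3 = 87] 3 comes off first (add 3), so sub: ((5*(5*(-x))) - 6) - 4 = 90.
Step 2. [((5*(5*(-x))) - 6) - 4 = 90] -4 is outermost — add 4 both sides. So sub: (5*(5*(-x))) - 6 = 94.
Step 3. [(5*(5*(-x))) - 6 = 94] peel the -6: add 6 from each side, so sub: 5*(5*(-x)) = 100.
Step 4. [5*(5*(-x)) = 100] LHS = 5·(…); ÷5 both sides. So div: 5*(-x) = 20.
Step 5. [5*(-x) = 20] 5 out front; divide by 5 ⇒ div: -x = 4.
Step 6. [-x = 4] leading − — multiply by −1. So neg: x = -4.

Answer: x ∈ {-4}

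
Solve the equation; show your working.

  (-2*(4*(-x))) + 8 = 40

Step 1. [(-2*(4*(-x))) + 8 = 40] +8 is outermost — subtract 8 both sides, so sub: -2*(4*(-x)) = 32.
Step 2. [-2*(4*(-x)) = 32] LHS = -2·(…); ÷-2 both sides, so div: 4*(-x) = -16.
Step 3. [4*(-x) = -16] divide by the outer 4 ⇒ div: -x = -4.
Step 4. [-x = -4] flip signs both sides, so neg: x = 4.

Answer: x ∈ {4}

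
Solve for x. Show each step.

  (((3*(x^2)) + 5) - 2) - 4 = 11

Step 1. [(((3*(x^2)) + 5) - 2) - 4 = 11] the outer -4 inverts by adding 4. So sub: ((3*(x^2)) + 5) - 2 = 15.
Step 2. [((3*(x^2)) + 5) - 2 = 15] 2 comes off first (add 2), so sub: (3*(x^2)) + 5 = 17.
Step 3. [(3*(x^2)) + 5 = 17] the outer +5 inverts by subtracting 5, so sub: 3*(x^2) = 12.
Step 4. [3*(x^2) = 12] LHS = 3·(…); ÷3 both sides ⇒ div: x^2 = 4.
Step 5. [x^2 = 4] √ both sides: 4 ≥ 0 gives two branches. So sqrt: x = 2 or -2.

Answer: x ∈ {-2, 2}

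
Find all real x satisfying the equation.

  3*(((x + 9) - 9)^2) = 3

Step 1. [3*(((x + 9) - 9)^2) = 3] leading coefficient 3: divide by 3. So div: ((x + 9) - 9)^2 = 1.
Step 2. [((x + 9) - 9)^2 = 1] LHS squared, RHS 1 ≥ 0: apply √ (±), so sqrt: (x + 9) - 9 = 1 or -1.
Step 3. [(x + 9) - 9 = 1 or -1] add 9: x sits inside (… - 9) ⇒ sub: x + 9 = 10 or 8.
Step 4. [x + 9 = 10 or 8] peel the +9: subtract 9 from each side. So sub: x = 1 or -1.

Answer: x ∈ {-1, 1}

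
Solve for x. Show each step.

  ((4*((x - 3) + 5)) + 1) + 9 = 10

Step 1. [((4*((x - 3) + 5)) + 1) + 9 = 10] peel the +9: subtract 9 from each side ⇒ sub: (4*((x - 3) + 5)) + 1 = 1.
Step 2. [(4*((x - 3) + 5)) + 1 = 1] the outer +1 inverts by subtracting 1. So sub: 4*((x - 3) + 5) = 0.
Step 3. [4*((x - 3) + 5) = 0] 4 out front; divide by 4, so div: (x - 3) + 5 = 0.
Step 4. [(x - 3) + 5 = 0] subtract 5: x sits inside (… + 5), so sub: x - 3 = -5.
Step 5. [x - 3 = -5] -3 is outermost — add 3 both sides ⇒ sub: x = -2.

Answer: x ∈ {-2}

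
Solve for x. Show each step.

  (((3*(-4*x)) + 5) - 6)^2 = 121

Step 1. [(((3*(-4*x)) + 5) - 6)^2 = 121] 121 ≥ 0, LHS is (·)² — take ±√. So sqrt: ((3*(-4*x)) + 5) - 6 = 11 or -11.
Step 2. [((3*(-4*x)) + 5) - 6 = 11 or -11] peel the -6: add 6 from each side, so sub: (3*(-4*x)) + 5 = 17 or -5.
Step 3. [(3*(-4*x)) + 5 = 17 or -5] the outer +5 inverts by subtracting 5. So sub: 3*(-4*x) = 12 or -10.
Step 4. [3*(-4*x) = 12 or -10] 3·(inner) — divide through by 3, so div: -4*x = 4 or -10/3.
Step 5. [-4*x = 4 or -10/3] -4 out front; divide by -4, so div: x = -1 or 5/6.

Answer: x ∈ {-1, 5/6}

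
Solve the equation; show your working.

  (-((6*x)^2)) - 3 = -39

Step 1. [(-((6*x)^2)) - 3 = -39] peel the -3: add 3 from each side, so sub: -((6*x)^2) = -36.
Step 2. [-((6*x)^2) = -36] flip signs both sides. So neg: (6*x)^2 = 36.
Step 3. [(6*x)^2 = 36] √ both sides: 36 ≥ 0 gives two branches, so sqrt: 6*x = 6 or -6.
Step 4. [6*x = 6 or -6] LHS = 6·(…); ÷6 both sides, so div: x = 1 or -1.

Answer: x ∈ {-1, 1}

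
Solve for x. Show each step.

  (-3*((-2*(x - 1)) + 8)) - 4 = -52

Step 1. [(-3*((-2*(x - 1)) + 8)) - 4 = -52] -4 is outermost — add 4 both sides, so sub: -3*((-2*(x - 1)) + 8) = -48.
Step 2. [-3*((-2*(x - 1)) + 8) = -48] -3 out front; divide by -3 ⇒ div: (-2*(x - 1)) + 8 = 16.
Step 3. [(-2*(x - 1)) + 8 = 16] 8 comes off first (subtract 8), so sub: -2*(x - 1) = 8.
Step 4. [-2*(x - 1) = 8] -2·(inner) — divide through by -2 ⇒ div: x - 1 = -4.
Step 5. [x - 1 = -4] add 1: x sits inside (… - 1), so sub: x = -3.

Answer: x ∈ {-3}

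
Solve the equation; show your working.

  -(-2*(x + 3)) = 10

Step 1. [-(-2*(x + 3)) = 10] leading − — multiply by −1 ⇒ neg: -2*(x + 3) = -10.
Step 2. [-2*(x + 3) = -10] -2·(inner) — divide through by -2, so div: x + 3 = 5.
Step 3. [x + 3 = 5] +3 is outermost — subtract 3 both sides. So sub: x = 2.

Answer: x ∈ {2}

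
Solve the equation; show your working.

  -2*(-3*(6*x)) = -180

Step 1. [-2*(-3*(6*x)) = -180] divide by the outer -2. So div: -3*(6*x) = 90.
Step 2. [-3*(6*x) = 90] -3 out front; divide by -3 ⇒ div: 6*x = -30.
Step 3. [6*x = -30] 6·(inner) — divide through by 6, so div: x = -5.

Answer: x ∈ {-5}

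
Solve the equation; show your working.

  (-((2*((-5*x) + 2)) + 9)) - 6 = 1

Step 1. [(-((2*((-5*x) + 2)) + 9)) - 6 = 1] -6 is outermost — add 6 both sides ⇒ sub: -((2*((-5*x) + 2)) + 9) = 7.
Step 2. [-((2*((-5*x) + 2)) + 9) = 7] flip signs both sides ⇒ neg: (2*((-5*x) + 2)) + 9 = -7.
Step 3. [(2*((-5*x) + 2)) + 9 = -7] subtract 9: x sits inside (… + 9) ⇒ sub: 2*((-5*x) + 2) = -16.
Step 4. [2*((-5*x) + 2) = -16] LHS = 2·(…); ÷2 both sides, so div: (-5*x) + 2 = -8.
Step 5. [(-5*x) + 2 = -8] subtract 2: x sits inside (… + 2). So sub: -5*x = -10.
Step 6. [-5*x = -10] -5 out front; divide by -5, so div: x = 2.

Answer: x ∈ {2}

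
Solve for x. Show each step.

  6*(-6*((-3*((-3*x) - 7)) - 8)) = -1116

Step 1. [6*(-6*((-3*((-3*x) - 7)) - 8)) = -1116] LHS = 6·(…); ÷6 both sides ⇒ div: -6*((-3*((-3*x) - 7)) - 8) = -186.
Step 2. [-6*((-3*((-3*x) - 7)) - 8) = -186] -6 out front; divide by -6, so div: (-3*((-3*x) - 7)) - 8 = 31.
Step 3. [(-3*((-3*x) - 7)) - 8 = 31] the outer -8 inverts by adding 8 ⇒ sub: -3*((-3*x) - 7) = 39.
Step 4. [-3*((-3*x) - 7) = 39] LHS = -3·(…); ÷-3 both sides ⇒ div: (-3*x) - 7 = -13.
Step 5. [(-3*x) - 7 = -13] add 7: x sits inside (… - 7) ⇒ sub: -3*x = -6.
Step 6. [-3*x = -6] -3·(inner) — divide through by -3 ⇒ div: x = 2.

Answer: x ∈ {2}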